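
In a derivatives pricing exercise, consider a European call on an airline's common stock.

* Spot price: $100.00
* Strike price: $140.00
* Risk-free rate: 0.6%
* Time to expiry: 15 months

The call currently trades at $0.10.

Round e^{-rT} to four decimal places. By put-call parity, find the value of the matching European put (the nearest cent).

$39.05

exp(−rT) = exp(−0.006·1.25) = 0.9925
Put-call parity: C − P = S − K·e^(−rT) = 100 − 140·0.9925 = 100 − 138.9500 = -38.9500
P = C − (C − P) = 0.10 − (-38.9500) = 39.0500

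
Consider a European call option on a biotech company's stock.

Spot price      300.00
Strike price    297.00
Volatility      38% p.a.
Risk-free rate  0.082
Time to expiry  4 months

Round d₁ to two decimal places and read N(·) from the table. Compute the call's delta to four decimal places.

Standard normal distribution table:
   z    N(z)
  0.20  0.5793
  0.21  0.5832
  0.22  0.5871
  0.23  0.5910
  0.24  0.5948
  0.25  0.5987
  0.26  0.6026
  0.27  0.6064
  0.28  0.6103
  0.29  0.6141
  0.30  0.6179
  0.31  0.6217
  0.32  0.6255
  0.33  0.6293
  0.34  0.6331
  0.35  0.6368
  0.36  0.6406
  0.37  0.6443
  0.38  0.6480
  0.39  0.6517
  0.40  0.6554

0.6103

σ√T = 0.38 × 0.5774 = 0.2194
d₁ = [ln(300/297) + (0.082 + ½·0.38²)·0.3333] / (σ√T) = (0.0101 + 0.0514) / 0.2194 = 0.2801 ≈ 0.28
N(d₁) = N(0.28) = 0.6103
Δ_call = N(d₁) = 0.6103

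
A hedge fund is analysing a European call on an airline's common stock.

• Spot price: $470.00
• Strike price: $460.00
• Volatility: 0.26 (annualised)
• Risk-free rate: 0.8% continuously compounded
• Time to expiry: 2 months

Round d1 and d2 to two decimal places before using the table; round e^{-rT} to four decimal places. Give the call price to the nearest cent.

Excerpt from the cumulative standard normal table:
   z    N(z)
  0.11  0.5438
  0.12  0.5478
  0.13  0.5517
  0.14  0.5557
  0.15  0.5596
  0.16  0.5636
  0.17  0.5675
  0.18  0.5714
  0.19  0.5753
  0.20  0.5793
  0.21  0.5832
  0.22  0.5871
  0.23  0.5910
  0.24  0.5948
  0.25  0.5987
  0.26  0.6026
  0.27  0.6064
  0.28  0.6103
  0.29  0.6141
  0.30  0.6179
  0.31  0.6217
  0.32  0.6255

σ√T = 0.26 × 0.4082 = 0.1061
ln(S/K) + (r + σ²/2)T = ln(470/460) + (0.008 + 0.26²/2)·0.1667 = 0.0215 + 0.0070 = 0.0285
d₁ = 0.0285 / 0.1061 = 0.2682 ⇒ 0.27
d₂ = d₁ − σ√T = 0.2682 − 0.1061 = 0.1621 ⇒ 0.16
e^(−rT) = e^(−0.008·0.1667) = 0.9987
N(d₁) = N(0.27) = 0.6064;  N(d₂) = N(0.16) = 0.5636
C = 470·0.6064 − 460·0.9987·0.5636 = 285.0080 − 258.9190 = 26.0890

$26.09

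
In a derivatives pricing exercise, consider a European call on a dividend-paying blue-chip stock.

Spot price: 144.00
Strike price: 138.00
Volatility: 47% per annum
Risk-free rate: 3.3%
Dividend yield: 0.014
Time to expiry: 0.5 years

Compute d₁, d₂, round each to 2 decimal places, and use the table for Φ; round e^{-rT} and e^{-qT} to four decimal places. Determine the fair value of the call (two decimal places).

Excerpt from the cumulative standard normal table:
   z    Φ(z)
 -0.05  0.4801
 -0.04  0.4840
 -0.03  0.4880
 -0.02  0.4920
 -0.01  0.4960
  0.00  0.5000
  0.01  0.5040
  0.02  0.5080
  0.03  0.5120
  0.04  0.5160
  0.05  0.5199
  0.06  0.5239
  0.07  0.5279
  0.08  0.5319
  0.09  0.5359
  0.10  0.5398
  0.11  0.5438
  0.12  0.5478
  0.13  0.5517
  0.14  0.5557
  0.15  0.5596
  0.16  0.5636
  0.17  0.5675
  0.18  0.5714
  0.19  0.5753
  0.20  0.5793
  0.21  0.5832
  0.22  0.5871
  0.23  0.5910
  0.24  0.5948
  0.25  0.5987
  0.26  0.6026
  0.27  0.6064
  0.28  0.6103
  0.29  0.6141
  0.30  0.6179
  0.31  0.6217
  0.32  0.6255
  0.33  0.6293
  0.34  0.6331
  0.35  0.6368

22.12

σ√T = 0.47·√0.5 = 0.3323
ln(S/K) + (r − q + σ²/2)T = ln(144/138) + (0.033 − 0.014 + 0.47²/2)·0.5 = 0.0426 + 0.0647 = 0.1073
d₁ = 0.1073 / 0.3323 = 0.3228 → 0.32
d₂ = d₁ − σ√T = 0.3228 − 0.3323 = -0.0095 → -0.01
exp(−qT) = exp(−0.014·0.5) = 0.9930;  exp(−rT) = exp(−0.033·0.5) = 0.9836
N(d₁) = N(0.32) = 0.6255;  N(d₂) = N(-0.01) = 0.4960
C = 144·0.9930·0.6255 − 138·0.9836·0.4960 = 89.4415 − 67.3255 = 22.1160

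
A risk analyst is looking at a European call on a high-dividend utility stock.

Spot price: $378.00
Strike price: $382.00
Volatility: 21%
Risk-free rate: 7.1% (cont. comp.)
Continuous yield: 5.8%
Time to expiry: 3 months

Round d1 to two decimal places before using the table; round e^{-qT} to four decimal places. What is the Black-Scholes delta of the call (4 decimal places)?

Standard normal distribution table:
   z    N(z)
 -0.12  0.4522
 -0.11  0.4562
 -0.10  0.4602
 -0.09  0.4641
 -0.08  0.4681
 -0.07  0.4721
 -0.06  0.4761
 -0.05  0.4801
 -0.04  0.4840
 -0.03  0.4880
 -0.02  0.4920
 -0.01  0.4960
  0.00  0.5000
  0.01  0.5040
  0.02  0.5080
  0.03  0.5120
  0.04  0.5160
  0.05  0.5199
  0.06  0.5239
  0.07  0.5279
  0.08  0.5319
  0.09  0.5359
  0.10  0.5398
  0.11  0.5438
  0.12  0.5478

0.4849

σ√T = 0.21·√0.25 = 0.1050
d₁ = [ln(378/382) + (0.071 − 0.058 + ½·0.21²)·0.25] / (σ√T) = (-0.0105 + 0.0088) / 0.1050 = -0.0168 which rounds to -0.02
N(d₁) = N(-0.02) = 0.4920
Δ_call = exp(−qT)·N(d₁) = 0.9856·0.4920 = 0.4849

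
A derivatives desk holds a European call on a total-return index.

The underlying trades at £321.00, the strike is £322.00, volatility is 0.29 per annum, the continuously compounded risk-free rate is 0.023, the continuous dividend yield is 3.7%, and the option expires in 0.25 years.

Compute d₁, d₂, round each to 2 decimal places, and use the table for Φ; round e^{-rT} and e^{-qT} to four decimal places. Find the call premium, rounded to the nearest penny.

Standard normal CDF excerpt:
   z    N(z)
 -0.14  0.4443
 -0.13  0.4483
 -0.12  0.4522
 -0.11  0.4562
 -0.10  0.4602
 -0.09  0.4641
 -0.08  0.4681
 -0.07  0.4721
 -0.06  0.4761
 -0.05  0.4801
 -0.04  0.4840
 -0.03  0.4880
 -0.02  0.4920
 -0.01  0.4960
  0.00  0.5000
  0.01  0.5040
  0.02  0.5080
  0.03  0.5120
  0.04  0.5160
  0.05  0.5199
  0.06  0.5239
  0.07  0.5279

£18.06

σ√T = 0.29 × 0.5000 = 0.1450
d₁ = [ln(321/322) + (0.023 − 0.037 + 0.29²/2)·0.25] / 0.1450 = [-0.0031 + 0.0070] / 0.1450 = 0.0269 → 0.03
d₂ = d₁ − σ√T = 0.0269 − 0.1450 = -0.1181 → -0.12
e^(−qT) = e^(−0.037·0.25) = 0.9908;  e^(−rT) = e^(−0.023·0.25) = 0.9943
N(d₁) = N(0.03) = 0.5120;  N(d₂) = N(-0.12) = 0.4522
C = 321·0.9908·0.5120 − 322·0.9943·0.4522 = 162.8400 − 144.7784 = 18.0615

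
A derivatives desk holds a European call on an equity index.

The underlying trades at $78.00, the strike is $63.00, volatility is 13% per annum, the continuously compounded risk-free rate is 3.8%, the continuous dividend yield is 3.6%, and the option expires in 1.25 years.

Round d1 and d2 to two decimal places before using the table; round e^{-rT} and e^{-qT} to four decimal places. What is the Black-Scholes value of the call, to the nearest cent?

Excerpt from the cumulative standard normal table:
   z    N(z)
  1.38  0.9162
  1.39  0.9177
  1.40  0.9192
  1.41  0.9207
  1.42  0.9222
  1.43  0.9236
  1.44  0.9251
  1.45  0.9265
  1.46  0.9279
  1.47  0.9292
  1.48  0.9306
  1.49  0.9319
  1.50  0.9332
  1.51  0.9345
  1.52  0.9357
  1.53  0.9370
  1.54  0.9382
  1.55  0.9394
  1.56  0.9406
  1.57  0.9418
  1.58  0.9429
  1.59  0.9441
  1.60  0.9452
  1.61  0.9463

σ√T = 0.13·√1.25 = 0.1453
d₁ = [ln(78/63) + (0.038 − 0.036 + ½·0.13²)·1.25] / (σ√T) = (0.2136 + 0.0131) / 0.1453 = 1.5593 → 1.56
d₂ = 1.5593 − 0.1453 = 1.4140 → 1.41
exp(−qT) = exp(−0.036·1.25) = 0.9560;  exp(−rT) = exp(−0.038·1.25) = 0.9536
N(d₁) = N(1.56) = 0.9406;  N(d₂) = N(1.41) = 0.9207
C = 78·0.9560·0.9406 − 63·0.9536·0.9207 = 70.1387 − 55.3127 = 14.8260

$14.83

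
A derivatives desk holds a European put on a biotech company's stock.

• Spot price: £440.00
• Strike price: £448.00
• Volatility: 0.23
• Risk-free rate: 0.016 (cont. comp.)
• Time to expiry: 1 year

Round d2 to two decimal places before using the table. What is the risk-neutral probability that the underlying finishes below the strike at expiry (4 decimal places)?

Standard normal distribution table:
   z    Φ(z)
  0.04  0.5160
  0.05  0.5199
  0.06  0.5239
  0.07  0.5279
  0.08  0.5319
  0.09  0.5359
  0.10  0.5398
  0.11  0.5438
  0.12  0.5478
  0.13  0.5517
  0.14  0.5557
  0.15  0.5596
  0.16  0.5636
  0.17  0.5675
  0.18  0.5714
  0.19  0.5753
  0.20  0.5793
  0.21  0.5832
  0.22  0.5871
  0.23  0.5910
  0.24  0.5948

T = 1;  σ√T = 0.2300
d₁ = [ln(440/448) + (0.016 + 0.23²/2)·1] / 0.2300 = [-0.0180 + 0.0425] / 0.2300 = 0.1062 → 0.11
d₂ = d₁ − σ√T = 0.1062 − 0.2300 = -0.1238 → -0.12
Risk-neutral Pr[S_T < K] = N(−d₂) = N(0.12) = 0.5478

0.5478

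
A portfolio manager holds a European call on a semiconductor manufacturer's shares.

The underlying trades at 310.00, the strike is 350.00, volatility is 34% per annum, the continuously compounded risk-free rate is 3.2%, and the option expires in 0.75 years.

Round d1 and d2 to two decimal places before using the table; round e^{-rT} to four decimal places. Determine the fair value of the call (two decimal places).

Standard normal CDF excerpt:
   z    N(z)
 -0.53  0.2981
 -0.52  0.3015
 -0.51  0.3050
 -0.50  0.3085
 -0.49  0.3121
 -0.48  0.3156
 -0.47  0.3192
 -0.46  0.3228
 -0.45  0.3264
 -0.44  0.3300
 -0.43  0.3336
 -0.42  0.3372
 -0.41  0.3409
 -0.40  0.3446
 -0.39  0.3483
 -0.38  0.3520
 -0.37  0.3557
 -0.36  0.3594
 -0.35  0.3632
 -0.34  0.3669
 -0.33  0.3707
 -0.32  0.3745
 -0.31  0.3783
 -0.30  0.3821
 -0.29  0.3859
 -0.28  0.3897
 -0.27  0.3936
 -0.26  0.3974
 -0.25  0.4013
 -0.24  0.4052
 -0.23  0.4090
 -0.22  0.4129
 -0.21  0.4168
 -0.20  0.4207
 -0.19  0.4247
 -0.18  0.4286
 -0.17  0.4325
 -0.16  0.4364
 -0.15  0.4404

σ√T = 0.34 × 0.8660 = 0.2944
d₁ = [ln(310/350) + (0.032 + 0.34²/2)·0.75] / 0.2944 = [-0.1214 + 0.0674] / 0.2944 = -0.1834 → -0.18
d₂ = d₁ − σ√T = -0.1834 − 0.2944 = -0.4779 → -0.48
exp(−rT) = exp(−0.032·0.75) = 0.9763
N(d₁) = N(-0.18) = 0.4286;  N(d₂) = N(-0.48) = 0.3156
C = 310·0.4286 − 350·0.9763·0.3156 = 132.8660 − 107.8421 = 25.0239

25.02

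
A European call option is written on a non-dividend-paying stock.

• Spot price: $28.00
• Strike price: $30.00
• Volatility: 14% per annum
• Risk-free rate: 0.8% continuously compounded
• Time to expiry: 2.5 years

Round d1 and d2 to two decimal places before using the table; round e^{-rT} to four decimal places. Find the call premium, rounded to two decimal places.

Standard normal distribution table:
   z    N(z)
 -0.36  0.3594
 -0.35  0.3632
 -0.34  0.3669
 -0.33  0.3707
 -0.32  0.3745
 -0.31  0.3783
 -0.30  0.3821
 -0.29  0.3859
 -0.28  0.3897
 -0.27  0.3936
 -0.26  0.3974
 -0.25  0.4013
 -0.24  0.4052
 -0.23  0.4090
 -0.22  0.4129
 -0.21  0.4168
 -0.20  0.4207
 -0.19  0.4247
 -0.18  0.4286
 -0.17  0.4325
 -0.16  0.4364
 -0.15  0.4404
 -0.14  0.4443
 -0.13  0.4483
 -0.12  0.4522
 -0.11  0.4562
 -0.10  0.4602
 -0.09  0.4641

σ√T = 0.14 × 1.5811 = 0.2214
ln(S/K) + (r + σ²/2)T = ln(28/30) + (0.008 + 0.14²/2)·2.5 = -0.0690 + 0.0445 = -0.0245
d₁ = -0.0245 / 0.2214 = -0.1106 ≈ -0.11
d₂ = d₁ − σ√T = -0.1106 − 0.2214 = -0.3320 ≈ -0.33
exp(−rT) = exp(−0.008·2.5) = 0.9802
N(d₁) = N(-0.11) = 0.4562;  N(d₂) = N(-0.33) = 0.3707
C = 28·0.4562 − 30·0.9802·0.3707 = 12.7736 − 10.9008 = 1.8728

$1.87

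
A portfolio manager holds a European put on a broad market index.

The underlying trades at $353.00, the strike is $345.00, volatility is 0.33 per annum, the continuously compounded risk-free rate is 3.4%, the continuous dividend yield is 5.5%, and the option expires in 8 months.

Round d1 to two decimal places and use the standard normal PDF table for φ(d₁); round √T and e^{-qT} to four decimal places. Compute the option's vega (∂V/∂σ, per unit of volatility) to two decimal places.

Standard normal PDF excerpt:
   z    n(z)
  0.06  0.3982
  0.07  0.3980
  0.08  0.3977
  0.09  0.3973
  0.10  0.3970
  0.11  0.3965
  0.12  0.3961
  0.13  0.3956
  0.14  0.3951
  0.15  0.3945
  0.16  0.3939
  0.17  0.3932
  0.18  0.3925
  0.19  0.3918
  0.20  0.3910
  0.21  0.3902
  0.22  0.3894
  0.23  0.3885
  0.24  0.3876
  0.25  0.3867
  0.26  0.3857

σ√T = 0.33·√0.6667 = 0.2694
d₁ = [ln(353/345) + (0.034 − 0.055 + ½·0.33²)·0.6667] / (σ√T) = (0.0229 + 0.0223) / 0.2694 = 0.1678 → 0.17
√T = √0.6667 = 0.8165
φ(d₁) = φ(0.17) = 0.3932
e^(−qT) = e^(−0.055·0.6667) = 0.9640
vega = S·e^(−qT)·φ(d₁)·√T = 353·0.9640·0.3932·0.8165 = 109.2500

109.25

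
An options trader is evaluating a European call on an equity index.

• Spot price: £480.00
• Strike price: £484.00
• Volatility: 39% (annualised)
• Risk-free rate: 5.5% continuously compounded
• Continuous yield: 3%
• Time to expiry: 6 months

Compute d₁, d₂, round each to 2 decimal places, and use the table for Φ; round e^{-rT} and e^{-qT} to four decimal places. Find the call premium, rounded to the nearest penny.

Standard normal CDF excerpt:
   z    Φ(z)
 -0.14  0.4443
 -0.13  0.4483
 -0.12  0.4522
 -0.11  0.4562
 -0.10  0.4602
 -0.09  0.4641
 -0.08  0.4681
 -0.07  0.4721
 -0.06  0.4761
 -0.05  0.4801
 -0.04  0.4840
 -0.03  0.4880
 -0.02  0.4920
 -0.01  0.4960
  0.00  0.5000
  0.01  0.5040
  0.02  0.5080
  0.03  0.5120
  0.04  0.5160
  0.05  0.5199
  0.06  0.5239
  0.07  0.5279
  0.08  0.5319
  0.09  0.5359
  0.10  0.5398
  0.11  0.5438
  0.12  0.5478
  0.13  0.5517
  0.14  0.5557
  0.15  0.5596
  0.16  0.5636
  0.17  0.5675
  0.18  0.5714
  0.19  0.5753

£51.67

T = 0.5;  σ√T = 0.2758
d₁ = [ln(480/484) + (0.055 − 0.03 + 0.39²/2)·0.5] / 0.2758 = [-0.0083 + 0.0505] / 0.2758 = 0.1531 ⇒ 0.15
d₂ = d₁ − σ√T = 0.1531 − 0.2758 = -0.1227 ⇒ -0.12
e^(−qT) = e^(−0.03·0.5) = 0.9851;  e^(−rT) = e^(−0.055·0.5) = 0.9729
N(d₁) = N(0.15) = 0.5596;  N(d₂) = N(-0.12) = 0.4522
C = 480·0.9851·0.5596 − 484·0.9729·0.4522 = 264.6057 − 212.9336 = 51.6722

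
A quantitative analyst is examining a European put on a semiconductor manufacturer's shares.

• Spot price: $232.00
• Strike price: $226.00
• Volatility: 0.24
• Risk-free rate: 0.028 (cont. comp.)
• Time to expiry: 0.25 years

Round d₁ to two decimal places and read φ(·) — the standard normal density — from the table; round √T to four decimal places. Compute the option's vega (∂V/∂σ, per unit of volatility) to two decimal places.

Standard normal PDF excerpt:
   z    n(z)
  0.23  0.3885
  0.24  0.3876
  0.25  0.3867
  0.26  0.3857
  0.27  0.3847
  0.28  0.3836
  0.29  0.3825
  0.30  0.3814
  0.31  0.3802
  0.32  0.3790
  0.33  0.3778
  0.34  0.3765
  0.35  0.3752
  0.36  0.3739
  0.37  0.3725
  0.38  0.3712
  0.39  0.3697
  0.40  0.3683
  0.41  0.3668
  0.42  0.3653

43.67

T = 0.25;  σ√T = 0.1200
d₁ = [ln(232/226) + (0.028 + ½·0.24²)·0.25] / (σ√T) = (0.0262 + 0.0142) / 0.1200 = 0.3367 ⇒ 0.34
√T = √0.25 = 0.5000
φ(d₁) = φ(0.34) = 0.3765
vega = S·φ(d₁)·√T = 232·0.3765·0.5000 = 43.6740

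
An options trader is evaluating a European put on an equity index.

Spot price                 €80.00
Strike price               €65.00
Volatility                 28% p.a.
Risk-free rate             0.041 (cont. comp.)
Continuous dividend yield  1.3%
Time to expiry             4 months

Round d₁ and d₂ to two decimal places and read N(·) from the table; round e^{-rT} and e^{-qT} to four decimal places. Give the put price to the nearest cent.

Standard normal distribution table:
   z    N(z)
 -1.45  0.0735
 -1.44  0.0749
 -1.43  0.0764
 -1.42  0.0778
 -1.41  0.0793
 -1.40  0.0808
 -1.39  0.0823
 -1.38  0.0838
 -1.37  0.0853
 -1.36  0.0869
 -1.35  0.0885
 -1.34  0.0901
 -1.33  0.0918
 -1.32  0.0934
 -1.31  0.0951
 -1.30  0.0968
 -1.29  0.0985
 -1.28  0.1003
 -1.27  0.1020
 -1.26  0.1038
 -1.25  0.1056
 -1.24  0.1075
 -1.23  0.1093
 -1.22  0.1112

T = 0.3333;  σ√T = 0.1617
d₁ = [ln(80/65) + (0.041 − 0.013 + 0.28²/2)·0.3333] / 0.1617 = [0.2076 + 0.0224] / 0.1617 = 1.4230 → 1.42
d₂ = d₁ − σ√T = 1.4230 − 0.1617 = 1.2613 → 1.26
e^(−qT) = e^(−0.013·0.3333) = 0.9957;  e^(−rT) = e^(−0.041·0.3333) = 0.9864
N(−d₂) = N(-1.26) = 0.1038;  N(−d₁) = N(-1.42) = 0.0778
P = 65·0.9864·0.1038 − 80·0.9957·0.0778 = 6.6552 − 6.1972 = 0.4580

€0.46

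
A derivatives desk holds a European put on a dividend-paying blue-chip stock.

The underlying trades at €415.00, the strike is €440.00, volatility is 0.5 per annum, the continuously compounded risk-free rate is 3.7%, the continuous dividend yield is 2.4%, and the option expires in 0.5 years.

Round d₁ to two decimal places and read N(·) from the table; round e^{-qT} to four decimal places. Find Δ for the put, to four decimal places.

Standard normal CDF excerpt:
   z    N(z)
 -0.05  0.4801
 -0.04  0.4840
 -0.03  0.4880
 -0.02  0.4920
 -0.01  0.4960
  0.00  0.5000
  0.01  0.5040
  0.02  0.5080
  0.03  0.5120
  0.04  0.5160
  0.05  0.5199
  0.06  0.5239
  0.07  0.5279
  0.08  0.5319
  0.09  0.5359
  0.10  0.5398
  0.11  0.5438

-0.4822

σ√T = 0.5·√0.5 = 0.3536
d₁ = [ln(415/440) + (0.037 − 0.024 + ½·0.5²)·0.5] / (σ√T) = (-0.0585 + 0.0690) / 0.3536 = 0.0297 ≈ 0.03
N(d₁) = N(0.03) = 0.5120
Δ_put = exp(−qT)·(N(d₁) − 1) = 0.9881·(0.5120 − 1) = -0.4822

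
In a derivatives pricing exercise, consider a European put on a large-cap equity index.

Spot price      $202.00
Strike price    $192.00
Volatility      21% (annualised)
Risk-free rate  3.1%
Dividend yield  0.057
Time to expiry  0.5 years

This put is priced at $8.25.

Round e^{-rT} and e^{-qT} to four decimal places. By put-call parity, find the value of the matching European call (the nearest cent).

exp(−qT) = exp(−0.057·0.5) = 0.9719;  exp(−rT) = exp(−0.031·0.5) = 0.9846
Put-call parity: C − P = S·e^(−qT) − K·e^(−rT) = 202·0.9719 − 192·0.9846 = 196.3238 − 189.0432 = 7.2806
C = P + (C − P) = 8.25 + (7.2806) = 15.5306

$15.53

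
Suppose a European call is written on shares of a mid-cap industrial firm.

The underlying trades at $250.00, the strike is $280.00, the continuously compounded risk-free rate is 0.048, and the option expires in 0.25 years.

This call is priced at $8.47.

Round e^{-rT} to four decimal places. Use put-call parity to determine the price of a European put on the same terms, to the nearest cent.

$35.14

e^(−rT) = e^(−0.048·0.25) = 0.9881
Put-call parity: C − P = S − K·e^(−rT) = 250 − 280·0.9881 = 250 − 276.6680 = -26.6680
P = C − (C − P) = 8.47 − (-26.6680) = 35.1380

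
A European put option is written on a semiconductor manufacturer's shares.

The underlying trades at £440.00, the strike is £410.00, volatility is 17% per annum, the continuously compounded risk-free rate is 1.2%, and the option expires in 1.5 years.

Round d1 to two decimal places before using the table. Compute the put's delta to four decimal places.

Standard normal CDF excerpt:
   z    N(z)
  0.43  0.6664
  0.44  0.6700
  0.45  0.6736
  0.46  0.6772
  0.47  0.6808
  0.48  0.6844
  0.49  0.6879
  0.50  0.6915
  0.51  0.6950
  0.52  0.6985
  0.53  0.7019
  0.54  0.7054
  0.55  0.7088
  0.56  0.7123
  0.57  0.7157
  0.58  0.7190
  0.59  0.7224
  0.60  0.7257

σ√T = 0.17·√1.5 = 0.2082
ln(S/K) + (r + σ²/2)T = ln(440/410) + (0.012 + 0.17²/2)·1.5 = 0.0706 + 0.0397 = 0.1103
d₁ = 0.1103 / 0.2082 = 0.5297 ≈ 0.53
N(d₁) = N(0.53) = 0.7019
Δ_put = N(d₁) − 1 = 0.7019 − 1 = -0.2981

-0.2981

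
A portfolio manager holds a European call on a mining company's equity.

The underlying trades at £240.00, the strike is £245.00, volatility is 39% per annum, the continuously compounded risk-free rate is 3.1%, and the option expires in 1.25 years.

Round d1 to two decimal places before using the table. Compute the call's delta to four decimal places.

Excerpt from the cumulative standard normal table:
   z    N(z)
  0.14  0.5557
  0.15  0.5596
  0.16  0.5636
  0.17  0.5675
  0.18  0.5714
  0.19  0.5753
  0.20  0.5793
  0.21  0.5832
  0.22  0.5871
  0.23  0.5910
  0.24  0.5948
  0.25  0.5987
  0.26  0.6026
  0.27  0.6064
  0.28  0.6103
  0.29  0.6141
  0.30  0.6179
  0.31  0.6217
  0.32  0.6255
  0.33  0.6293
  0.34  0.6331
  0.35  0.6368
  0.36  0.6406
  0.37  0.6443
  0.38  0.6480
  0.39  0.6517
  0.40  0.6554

0.6026

σ√T = 0.39·√1.25 = 0.4360
d₁ = [ln(240/245) + (0.031 + 0.39²/2)·1.25] / 0.4360 = [-0.0206 + 0.1338] / 0.4360 = 0.2596 which rounds to 0.26
N(d₁) = N(0.26) = 0.6026
Δ_call = N(d₁) = 0.6026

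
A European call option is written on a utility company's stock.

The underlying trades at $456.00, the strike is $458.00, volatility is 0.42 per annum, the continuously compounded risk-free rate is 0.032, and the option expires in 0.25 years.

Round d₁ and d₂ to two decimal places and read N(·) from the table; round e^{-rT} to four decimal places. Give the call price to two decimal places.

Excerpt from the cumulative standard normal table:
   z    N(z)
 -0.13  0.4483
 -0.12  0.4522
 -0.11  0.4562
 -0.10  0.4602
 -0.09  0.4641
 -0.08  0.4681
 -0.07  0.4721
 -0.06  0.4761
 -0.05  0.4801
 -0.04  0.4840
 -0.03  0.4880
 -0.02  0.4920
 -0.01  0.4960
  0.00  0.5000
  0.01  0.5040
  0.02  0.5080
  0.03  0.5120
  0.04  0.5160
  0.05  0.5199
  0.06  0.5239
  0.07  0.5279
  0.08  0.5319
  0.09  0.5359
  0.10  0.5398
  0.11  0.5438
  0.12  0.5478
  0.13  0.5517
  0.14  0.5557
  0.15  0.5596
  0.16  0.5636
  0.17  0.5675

$38.94

σ√T = 0.42 × 0.5000 = 0.2100
ln(S/K) + (r + σ²/2)T = ln(456/458) + (0.032 + 0.42²/2)·0.25 = -0.0044 + 0.0300 = 0.0257
d₁ = 0.0257 / 0.2100 = 0.1223 ≈ 0.12
d₂ = d₁ − σ√T = 0.1223 − 0.2100 = -0.0877 ≈ -0.09
exp(−rT) = exp(−0.032·0.25) = 0.9920
C = 456·N(0.12) − 458·0.9920·N(-0.09) = 456·0.5478 − 458·0.9920·0.4641 = 249.7968 − 210.8573 = 38.9395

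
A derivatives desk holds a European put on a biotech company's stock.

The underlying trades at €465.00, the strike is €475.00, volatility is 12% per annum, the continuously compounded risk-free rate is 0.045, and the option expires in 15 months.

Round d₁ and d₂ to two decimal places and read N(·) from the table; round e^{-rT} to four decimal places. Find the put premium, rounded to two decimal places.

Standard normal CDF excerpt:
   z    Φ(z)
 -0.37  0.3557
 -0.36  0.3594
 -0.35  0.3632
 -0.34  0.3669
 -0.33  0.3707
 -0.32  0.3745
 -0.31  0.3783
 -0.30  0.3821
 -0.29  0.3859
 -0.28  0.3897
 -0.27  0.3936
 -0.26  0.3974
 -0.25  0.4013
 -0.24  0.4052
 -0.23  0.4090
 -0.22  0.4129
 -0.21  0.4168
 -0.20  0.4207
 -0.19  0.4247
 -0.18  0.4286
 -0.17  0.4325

€18.32

σ√T = 0.12 × 1.1180 = 0.1342
d₁ = [ln(465/475) + (0.045 + 0.12²/2)·1.25] / 0.1342 = [-0.0213 + 0.0653] / 0.1342 = 0.3278 ⇒ 0.33
d₂ = d₁ − σ√T = 0.3278 − 0.1342 = 0.1936 ⇒ 0.19
e^(−rT) = e^(−0.045·1.25) = 0.9453
N(−d₂) = N(-0.19) = 0.4247;  N(−d₁) = N(-0.33) = 0.3707
P = 475·0.9453·0.4247 − 465·0.3707 = 190.6977 − 172.3755 = 18.3222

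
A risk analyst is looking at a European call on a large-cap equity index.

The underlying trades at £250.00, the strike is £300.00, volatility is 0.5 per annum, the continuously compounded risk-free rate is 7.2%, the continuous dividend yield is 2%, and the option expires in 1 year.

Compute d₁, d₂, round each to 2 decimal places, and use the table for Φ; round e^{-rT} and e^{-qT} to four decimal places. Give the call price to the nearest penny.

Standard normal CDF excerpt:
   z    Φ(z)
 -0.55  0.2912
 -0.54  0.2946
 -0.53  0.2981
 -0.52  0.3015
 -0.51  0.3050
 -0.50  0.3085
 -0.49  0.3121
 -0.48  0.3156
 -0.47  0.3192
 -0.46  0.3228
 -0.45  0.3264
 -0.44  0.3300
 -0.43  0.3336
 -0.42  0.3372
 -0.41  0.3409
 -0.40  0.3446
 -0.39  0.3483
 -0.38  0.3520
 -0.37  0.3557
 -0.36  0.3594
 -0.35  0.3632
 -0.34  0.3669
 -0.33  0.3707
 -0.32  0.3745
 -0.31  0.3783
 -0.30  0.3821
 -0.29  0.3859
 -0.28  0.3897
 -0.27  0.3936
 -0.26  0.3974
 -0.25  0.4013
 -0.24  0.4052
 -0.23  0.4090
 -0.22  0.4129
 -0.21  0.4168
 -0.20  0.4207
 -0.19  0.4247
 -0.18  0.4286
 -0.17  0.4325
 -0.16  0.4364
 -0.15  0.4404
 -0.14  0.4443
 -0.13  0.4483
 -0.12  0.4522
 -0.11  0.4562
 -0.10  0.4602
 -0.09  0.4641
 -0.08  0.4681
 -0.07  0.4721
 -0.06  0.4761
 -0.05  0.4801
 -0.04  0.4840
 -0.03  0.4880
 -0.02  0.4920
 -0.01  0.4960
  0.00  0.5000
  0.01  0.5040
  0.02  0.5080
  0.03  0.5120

£36.40

σ√T = 0.5·√1 = 0.5000
d₁ = [ln(250/300) + (0.072 − 0.02 + 0.5²/2)·1] / 0.5000 = [-0.1823 + 0.1770] / 0.5000 = -0.0106 which rounds to -0.01
d₂ = d₁ − σ√T = -0.0106 − 0.5000 = -0.5106 which rounds to -0.51
e^(−qT) = e^(−0.02·1) = 0.9802;  e^(−rT) = e^(−0.072·1) = 0.9305
N(d₁) = N(-0.01) = 0.4960;  N(d₂) = N(-0.51) = 0.3050
C = 250·0.9802·0.4960 − 300·0.9305·0.3050 = 121.5448 − 85.1407 = 36.4040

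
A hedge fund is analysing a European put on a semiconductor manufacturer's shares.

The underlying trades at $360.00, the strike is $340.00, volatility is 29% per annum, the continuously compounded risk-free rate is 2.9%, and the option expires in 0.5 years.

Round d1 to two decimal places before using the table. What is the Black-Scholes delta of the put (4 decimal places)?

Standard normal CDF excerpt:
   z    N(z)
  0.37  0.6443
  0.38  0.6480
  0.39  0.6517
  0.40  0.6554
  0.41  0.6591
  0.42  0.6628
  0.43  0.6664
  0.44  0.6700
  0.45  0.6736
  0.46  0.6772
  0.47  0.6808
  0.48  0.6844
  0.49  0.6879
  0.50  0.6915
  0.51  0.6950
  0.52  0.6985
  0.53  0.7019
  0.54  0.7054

σ√T = 0.29·√0.5 = 0.2051
d₁ = [ln(360/340) + (0.029 + ½·0.29²)·0.5] / (σ√T) = (0.0572 + 0.0355) / 0.2051 = 0.4520 ⇒ 0.45
N(d₁) = N(0.45) = 0.6736
Δ_put = N(d₁) − 1 = 0.6736 − 1 = -0.3264

-0.3264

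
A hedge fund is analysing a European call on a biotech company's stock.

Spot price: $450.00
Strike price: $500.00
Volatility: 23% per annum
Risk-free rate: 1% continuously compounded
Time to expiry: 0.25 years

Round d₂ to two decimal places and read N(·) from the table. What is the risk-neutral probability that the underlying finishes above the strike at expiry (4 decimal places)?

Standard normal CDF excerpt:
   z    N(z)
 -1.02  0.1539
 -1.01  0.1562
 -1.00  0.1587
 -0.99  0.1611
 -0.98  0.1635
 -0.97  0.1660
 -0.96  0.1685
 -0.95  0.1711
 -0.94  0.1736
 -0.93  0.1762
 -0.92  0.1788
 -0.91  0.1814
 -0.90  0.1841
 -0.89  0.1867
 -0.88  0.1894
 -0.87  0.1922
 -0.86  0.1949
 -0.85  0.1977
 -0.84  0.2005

σ√T = 0.23 × 0.5000 = 0.1150
ln(S/K) + (r + σ²/2)T = ln(450/500) + (0.01 + 0.23²/2)·0.25 = -0.1054 + 0.0091 = -0.0962
d₁ = -0.0962 / 0.1150 = -0.8369 → -0.84
d₂ = d₁ − σ√T = -0.8369 − 0.1150 = -0.9519 → -0.95
Risk-neutral Pr[S_T > K] = N(d₂) = N(-0.95) = 0.1711

0.1711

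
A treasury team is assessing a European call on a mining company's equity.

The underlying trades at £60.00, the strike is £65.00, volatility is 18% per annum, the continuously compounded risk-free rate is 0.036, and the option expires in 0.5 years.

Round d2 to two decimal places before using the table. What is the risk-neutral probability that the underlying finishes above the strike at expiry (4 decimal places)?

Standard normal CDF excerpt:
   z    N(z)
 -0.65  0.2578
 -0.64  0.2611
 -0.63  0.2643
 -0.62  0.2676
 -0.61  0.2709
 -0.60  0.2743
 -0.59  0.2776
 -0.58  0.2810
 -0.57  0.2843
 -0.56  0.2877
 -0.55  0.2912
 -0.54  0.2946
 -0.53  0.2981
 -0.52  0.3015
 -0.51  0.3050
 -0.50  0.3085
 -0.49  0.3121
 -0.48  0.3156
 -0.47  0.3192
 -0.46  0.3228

0.2912

T = 0.5;  σ√T = 0.1273
d₁ = [ln(60/65) + (0.036 + ½·0.18²)·0.5] / (σ√T) = (-0.0800 + 0.0261) / 0.1273 = -0.4238 ≈ -0.42
d₂ = -0.4238 − 0.1273 = -0.5511 ≈ -0.55
Risk-neutral Pr[S_T > K] = N(d₂) = N(-0.55) = 0.2912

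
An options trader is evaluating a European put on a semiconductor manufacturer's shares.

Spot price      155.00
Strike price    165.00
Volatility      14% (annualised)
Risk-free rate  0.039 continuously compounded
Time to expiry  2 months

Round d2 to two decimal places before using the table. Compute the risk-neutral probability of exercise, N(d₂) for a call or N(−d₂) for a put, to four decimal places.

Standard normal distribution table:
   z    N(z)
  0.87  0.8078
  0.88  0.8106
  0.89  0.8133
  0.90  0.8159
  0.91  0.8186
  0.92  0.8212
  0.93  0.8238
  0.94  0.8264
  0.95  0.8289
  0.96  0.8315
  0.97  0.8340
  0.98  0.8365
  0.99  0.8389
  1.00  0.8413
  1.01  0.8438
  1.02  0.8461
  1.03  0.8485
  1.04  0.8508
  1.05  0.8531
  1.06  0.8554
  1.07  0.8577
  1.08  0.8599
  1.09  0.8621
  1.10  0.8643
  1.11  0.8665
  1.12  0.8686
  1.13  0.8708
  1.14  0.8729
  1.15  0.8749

T = 0.1667;  σ√T = 0.0572
d₁ = [ln(155/165) + (0.039 + 0.14²/2)·0.1667] / 0.0572 = [-0.0625 + 0.0081] / 0.0572 = -0.9516 ⇒ -0.95
d₂ = d₁ − σ√T = -0.9516 − 0.0572 = -1.0087 ⇒ -1.01
Pr(exercise) under Q = N(−d₂) = N(1.01) = 0.8438

0.8438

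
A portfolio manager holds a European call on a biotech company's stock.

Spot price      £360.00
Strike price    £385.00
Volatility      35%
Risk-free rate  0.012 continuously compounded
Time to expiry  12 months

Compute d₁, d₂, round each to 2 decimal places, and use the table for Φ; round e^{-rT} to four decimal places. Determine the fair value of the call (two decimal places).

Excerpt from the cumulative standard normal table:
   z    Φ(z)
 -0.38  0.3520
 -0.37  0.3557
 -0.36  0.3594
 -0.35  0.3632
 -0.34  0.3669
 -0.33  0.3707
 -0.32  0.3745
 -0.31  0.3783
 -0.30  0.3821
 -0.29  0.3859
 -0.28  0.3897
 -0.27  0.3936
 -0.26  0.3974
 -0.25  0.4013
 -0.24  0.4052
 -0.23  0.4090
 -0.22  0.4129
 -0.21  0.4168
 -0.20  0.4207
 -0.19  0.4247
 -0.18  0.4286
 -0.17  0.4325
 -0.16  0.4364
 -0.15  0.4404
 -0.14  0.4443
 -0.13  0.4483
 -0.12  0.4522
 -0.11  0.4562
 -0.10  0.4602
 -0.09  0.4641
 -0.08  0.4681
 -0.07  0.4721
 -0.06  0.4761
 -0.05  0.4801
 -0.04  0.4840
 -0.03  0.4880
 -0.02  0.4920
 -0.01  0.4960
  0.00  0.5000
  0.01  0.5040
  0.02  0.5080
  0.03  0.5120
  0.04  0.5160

£41.86

T = 1;  σ√T = 0.3500
d₁ = [ln(360/385) + (0.012 + ½·0.35²)·1] / (σ√T) = (-0.0671 + 0.0732) / 0.3500 = 0.0175 which rounds to 0.02
d₂ = 0.0175 − 0.3500 = -0.3325 which rounds to -0.33
e^(−rT) = e^(−0.012·1) = 0.9881
C = 360·N(0.02) − 385·0.9881·N(-0.33) = 360·0.5080 − 385·0.9881·0.3707 = 182.8800 − 141.0211 = 41.8589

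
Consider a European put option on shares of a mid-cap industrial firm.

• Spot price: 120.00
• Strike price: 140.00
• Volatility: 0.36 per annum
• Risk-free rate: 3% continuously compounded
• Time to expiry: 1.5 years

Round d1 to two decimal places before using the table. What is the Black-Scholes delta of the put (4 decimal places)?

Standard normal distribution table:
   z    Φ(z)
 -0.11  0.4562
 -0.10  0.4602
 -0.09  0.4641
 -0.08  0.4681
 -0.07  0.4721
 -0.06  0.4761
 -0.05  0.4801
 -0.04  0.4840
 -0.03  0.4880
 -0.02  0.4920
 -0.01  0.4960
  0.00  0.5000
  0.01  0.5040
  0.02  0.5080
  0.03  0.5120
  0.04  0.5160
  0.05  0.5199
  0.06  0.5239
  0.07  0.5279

-0.5120

σ√T = 0.36 × 1.2247 = 0.4409
d₁ = [ln(120/140) + (0.03 + 0.36²/2)·1.5] / 0.4409 = [-0.1542 + 0.1422] / 0.4409 = -0.0271 ⇒ -0.03
N(d₁) = N(-0.03) = 0.4880
Δ_put = N(d₁) − 1 = 0.4880 − 1 = -0.5120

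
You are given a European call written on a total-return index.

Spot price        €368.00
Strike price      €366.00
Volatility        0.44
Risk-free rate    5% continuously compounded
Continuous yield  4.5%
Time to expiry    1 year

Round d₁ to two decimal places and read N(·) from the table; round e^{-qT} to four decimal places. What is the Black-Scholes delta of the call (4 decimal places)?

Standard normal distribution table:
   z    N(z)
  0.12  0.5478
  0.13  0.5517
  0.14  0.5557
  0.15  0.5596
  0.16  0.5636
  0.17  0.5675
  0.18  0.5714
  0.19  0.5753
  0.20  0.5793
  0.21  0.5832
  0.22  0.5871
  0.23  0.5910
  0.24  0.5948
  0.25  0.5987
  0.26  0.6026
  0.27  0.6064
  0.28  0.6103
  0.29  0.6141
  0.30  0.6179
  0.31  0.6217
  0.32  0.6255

T = 1;  σ√T = 0.4400
ln(S/K) + (r − q + σ²/2)T = ln(368/366) + (0.05 − 0.045 + 0.44²/2)·1 = 0.0054 + 0.1018 = 0.1072
d₁ = 0.1072 / 0.4400 = 0.2437 → 0.24
N(d₁) = N(0.24) = 0.5948
Δ_call = exp(−qT)·N(d₁) = 0.9560·0.5948 = 0.5686

0.5686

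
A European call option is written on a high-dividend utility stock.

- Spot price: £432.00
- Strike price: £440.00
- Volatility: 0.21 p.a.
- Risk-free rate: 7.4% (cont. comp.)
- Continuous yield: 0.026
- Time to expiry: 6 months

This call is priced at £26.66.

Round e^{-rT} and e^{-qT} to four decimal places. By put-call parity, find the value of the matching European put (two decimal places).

exp(−qT) = exp(−0.026·0.5) = 0.9871;  exp(−rT) = exp(−0.074·0.5) = 0.9637
Put-call parity: C − P = S·e^(−qT) − K·e^(−rT) = 432·0.9871 − 440·0.9637 = 426.4272 − 424.0280 = 2.3992
P = C − (C − P) = 26.66 − (2.3992) = 24.2608

£24.26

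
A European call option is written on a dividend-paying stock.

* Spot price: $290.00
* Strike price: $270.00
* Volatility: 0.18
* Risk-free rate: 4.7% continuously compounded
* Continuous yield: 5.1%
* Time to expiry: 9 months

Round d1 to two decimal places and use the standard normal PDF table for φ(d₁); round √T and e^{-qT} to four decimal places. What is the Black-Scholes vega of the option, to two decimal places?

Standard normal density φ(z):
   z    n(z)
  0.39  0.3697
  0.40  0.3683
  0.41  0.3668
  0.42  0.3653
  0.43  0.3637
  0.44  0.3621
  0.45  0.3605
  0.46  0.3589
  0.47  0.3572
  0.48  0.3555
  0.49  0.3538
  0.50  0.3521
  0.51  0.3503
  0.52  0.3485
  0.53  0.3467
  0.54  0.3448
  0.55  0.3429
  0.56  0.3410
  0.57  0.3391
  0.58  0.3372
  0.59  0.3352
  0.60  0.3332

T = 0.75;  σ√T = 0.1559
ln(S/K) + (r − q + σ²/2)T = ln(290/270) + (0.047 − 0.051 + 0.18²/2)·0.75 = 0.0715 + 0.0092 = 0.0806
d₁ = 0.0806 / 0.1559 = 0.5171 → 0.52
√T = √0.75 = 0.8660
φ(d₁) = φ(0.52) = 0.3485
e^(−qT) = e^(−0.051·0.75) = 0.9625
vega = S·e^(−qT)·φ(d₁)·√T = 290·0.9625·0.3485·0.8660 = 84.2402
(Call and put vega coincide under Black-Scholes.)

84.24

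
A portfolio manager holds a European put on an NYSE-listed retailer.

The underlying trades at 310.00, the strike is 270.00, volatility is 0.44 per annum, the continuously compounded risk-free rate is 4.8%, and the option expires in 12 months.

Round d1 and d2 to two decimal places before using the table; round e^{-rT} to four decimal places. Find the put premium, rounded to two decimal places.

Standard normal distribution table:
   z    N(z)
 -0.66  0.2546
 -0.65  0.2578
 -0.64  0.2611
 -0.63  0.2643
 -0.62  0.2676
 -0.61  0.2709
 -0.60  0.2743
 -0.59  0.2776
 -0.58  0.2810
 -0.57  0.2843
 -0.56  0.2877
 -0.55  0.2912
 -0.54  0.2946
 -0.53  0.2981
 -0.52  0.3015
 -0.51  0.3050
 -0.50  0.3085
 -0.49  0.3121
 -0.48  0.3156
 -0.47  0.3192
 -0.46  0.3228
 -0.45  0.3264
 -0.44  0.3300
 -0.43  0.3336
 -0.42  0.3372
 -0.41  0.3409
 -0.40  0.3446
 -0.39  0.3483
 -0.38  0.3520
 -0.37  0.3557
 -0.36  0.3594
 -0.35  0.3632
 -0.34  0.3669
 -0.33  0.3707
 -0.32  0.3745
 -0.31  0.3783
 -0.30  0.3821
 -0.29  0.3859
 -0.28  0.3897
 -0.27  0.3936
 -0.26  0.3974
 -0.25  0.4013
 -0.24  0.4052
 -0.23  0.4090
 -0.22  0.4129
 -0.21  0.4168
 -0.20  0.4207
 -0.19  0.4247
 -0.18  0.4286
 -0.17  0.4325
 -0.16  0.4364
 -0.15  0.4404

27.32

σ√T = 0.44·√1 = 0.4400
ln(S/K) + (r + σ²/2)T = ln(310/270) + (0.048 + 0.44²/2)·1 = 0.1382 + 0.1448 = 0.2830
d₁ = 0.2830 / 0.4400 = 0.6431 ⇒ 0.64
d₂ = d₁ − σ√T = 0.6431 − 0.4400 = 0.2031 ⇒ 0.20
exp(−rT) = exp(−0.048·1) = 0.9531
N(−d₂) = N(-0.20) = 0.4207;  N(−d₁) = N(-0.64) = 0.2611
P = 270·0.9531·0.4207 − 310·0.2611 = 108.2617 − 80.9410 = 27.3207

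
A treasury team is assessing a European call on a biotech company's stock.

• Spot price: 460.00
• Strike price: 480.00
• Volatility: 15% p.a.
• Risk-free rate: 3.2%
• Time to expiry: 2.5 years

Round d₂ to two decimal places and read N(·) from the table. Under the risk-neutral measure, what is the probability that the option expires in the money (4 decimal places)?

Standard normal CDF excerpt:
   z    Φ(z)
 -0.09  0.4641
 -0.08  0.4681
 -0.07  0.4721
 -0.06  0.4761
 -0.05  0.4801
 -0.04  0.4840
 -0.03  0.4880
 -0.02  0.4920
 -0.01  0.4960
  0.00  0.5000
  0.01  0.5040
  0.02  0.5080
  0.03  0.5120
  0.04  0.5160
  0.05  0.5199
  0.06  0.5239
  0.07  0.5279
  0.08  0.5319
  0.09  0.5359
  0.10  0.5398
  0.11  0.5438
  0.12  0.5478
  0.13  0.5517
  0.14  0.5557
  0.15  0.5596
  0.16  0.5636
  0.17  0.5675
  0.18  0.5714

0.5160

T = 2.5;  σ√T = 0.2372
d₁ = [ln(460/480) + (0.032 + 0.15²/2)·2.5] / 0.2372 = [-0.0426 + 0.1081] / 0.2372 = 0.2764 ⇒ 0.28
d₂ = d₁ − σ√T = 0.2764 − 0.2372 = 0.0393 ⇒ 0.04
Pr(exercise) under Q = N(d₂) = 0.5160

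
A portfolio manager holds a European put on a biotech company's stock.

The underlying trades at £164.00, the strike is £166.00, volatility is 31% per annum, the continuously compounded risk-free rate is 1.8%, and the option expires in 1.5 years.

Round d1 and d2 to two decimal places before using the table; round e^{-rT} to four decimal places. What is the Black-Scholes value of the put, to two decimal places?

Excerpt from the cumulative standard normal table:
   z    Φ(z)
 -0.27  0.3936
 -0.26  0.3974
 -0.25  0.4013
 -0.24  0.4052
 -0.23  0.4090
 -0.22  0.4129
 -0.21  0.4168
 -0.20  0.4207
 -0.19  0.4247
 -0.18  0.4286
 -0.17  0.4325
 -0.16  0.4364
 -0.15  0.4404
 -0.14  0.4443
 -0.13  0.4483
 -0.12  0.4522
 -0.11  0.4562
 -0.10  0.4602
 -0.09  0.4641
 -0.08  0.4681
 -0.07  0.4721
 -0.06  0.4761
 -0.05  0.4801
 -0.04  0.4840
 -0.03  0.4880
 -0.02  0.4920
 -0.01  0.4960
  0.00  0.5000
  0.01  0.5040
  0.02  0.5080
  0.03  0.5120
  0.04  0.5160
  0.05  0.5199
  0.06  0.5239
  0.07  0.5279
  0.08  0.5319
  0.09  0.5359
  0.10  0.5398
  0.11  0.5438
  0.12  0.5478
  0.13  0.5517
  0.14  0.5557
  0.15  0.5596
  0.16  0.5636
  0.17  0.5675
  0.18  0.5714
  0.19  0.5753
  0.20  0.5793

T = 1.5;  σ√T = 0.3797
ln(S/K) + (r + σ²/2)T = ln(164/166) + (0.018 + 0.31²/2)·1.5 = -0.0121 + 0.0991 = 0.0870
d₁ = 0.0870 / 0.3797 = 0.2290 ≈ 0.23
d₂ = d₁ − σ√T = 0.2290 − 0.3797 = -0.1506 ≈ -0.15
exp(−rT) = exp(−0.018·1.5) = 0.9734
N(−d₂) = N(0.15) = 0.5596;  N(−d₁) = N(-0.23) = 0.4090
P = 166·0.9734·0.5596 − 164·0.4090 = 90.4226 − 67.0760 = 23.3466

£23.35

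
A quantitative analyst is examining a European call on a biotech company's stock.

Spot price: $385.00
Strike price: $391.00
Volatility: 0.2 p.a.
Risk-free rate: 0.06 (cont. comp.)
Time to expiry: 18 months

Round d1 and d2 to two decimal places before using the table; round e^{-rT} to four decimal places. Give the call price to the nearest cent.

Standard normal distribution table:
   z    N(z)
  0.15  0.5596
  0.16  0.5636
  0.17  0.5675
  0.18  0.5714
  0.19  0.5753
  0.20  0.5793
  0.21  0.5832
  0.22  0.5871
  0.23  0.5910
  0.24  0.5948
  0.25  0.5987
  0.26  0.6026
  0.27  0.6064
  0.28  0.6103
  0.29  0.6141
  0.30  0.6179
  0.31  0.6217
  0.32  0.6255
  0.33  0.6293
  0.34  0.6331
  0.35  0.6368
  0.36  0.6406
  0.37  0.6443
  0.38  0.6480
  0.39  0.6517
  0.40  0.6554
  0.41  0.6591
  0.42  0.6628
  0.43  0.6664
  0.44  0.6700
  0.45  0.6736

$52.38

T = 1.5;  σ√T = 0.2449
d₁ = [ln(385/391) + (0.06 + 0.2²/2)·1.5] / 0.2449 = [-0.0155 + 0.1200] / 0.2449 = 0.4268 → 0.43
d₂ = d₁ − σ√T = 0.4268 − 0.2449 = 0.1818 → 0.18
e^(−rT) = e^(−0.06·1.5) = 0.9139
N(d₁) = N(0.43) = 0.6664;  N(d₂) = N(0.18) = 0.5714
C = 385·0.6664 − 391·0.9139·0.5714 = 256.5640 − 204.1812 = 52.3828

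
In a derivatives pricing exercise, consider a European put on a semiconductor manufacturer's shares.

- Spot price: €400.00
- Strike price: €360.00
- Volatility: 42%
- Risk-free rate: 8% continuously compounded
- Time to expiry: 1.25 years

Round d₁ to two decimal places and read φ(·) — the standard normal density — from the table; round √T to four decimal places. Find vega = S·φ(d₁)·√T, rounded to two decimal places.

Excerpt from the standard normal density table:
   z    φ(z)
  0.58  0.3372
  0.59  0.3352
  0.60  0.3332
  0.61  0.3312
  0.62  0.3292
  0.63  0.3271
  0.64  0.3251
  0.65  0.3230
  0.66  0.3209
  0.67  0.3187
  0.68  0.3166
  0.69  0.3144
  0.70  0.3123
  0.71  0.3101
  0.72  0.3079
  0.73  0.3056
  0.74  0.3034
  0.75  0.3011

142.52

σ√T = 0.42·√1.25 = 0.4696
d₁ = [ln(400/360) + (0.08 + ½·0.42²)·1.25] / (σ√T) = (0.1054 + 0.2102) / 0.4696 = 0.6721 which rounds to 0.67
√T = √1.25 = 1.1180
φ(d₁) = φ(0.67) = 0.3187
vega = S·φ(d₁)·√T = 400·0.3187·1.1180 = 142.5226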